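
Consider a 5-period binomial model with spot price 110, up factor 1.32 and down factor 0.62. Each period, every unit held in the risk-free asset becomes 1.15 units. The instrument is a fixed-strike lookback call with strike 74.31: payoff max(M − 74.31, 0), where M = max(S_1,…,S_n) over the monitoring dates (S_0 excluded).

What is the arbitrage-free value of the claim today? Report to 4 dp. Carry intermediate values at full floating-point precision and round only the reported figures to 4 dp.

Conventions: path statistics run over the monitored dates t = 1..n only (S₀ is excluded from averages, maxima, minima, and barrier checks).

Risk-neutral up-probability p* = (R−d)/(u−d) = (1.15−0.62)/(1.32−0.62) = 0.7571; the claim prices as the p*-weighted sum of path payoffs discounted by R^5.
Enumerate all 2^5 = 32 price paths (U = up ×1.32, D = down ×0.62); each path with k up-moves has probability p*^k·(1−p*)^(5−k).
DDDDD: M=68.2000, payoff=0.0000, prob=0.000845
UDDDD: M=145.2000, payoff=70.8900, prob=0.002634
DUDDD: M=90.0240, payoff=15.7140, prob=0.002634
UUDDD: M=191.6640, payoff=117.3540, prob=0.008211
DDUDD: M=68.2000, payoff=0.0000, prob=0.002634
UDUDD: M=145.2000, payoff=70.8900, prob=0.008211
DUUDD: M=118.8317, payoff=44.5217, prob=0.008211
UUUDD: M=252.9965, payoff=178.6865, prob=0.025600
DDDUD: M=68.2000, payoff=0.0000, prob=0.002634
UDDUD: M=145.2000, payoff=70.8900, prob=0.008211
DUDUD: M=90.0240, payoff=15.7140, prob=0.008211
UUDUD: M=191.6640, payoff=117.3540, prob=0.025600
DDUUD: M=73.6756, payoff=0.0000, prob=0.008211
UDUUD: M=156.8578, payoff=82.5478, prob=0.025600
DUUUD: M=156.8578, payoff=82.5478, prob=0.025600
UUUUD: M=333.9554, payoff=259.6454, prob=0.079811
DDDDU: M=68.2000, payoff=0.0000, prob=0.002634
UDDDU: M=145.2000, payoff=70.8900, prob=0.008211
DUDDU: M=90.0240, payoff=15.7140, prob=0.008211
UUDDU: M=191.6640, payoff=117.3540, prob=0.025600
DDUDU: M=68.2000, payoff=0.0000, prob=0.008211
UDUDU: M=145.2000, payoff=70.8900, prob=0.025600
DUUDU: M=118.8317, payoff=44.5217, prob=0.025600
UUUDU: M=252.9965, payoff=178.6865, prob=0.079811
DDDUU: M=68.2000, payoff=0.0000, prob=0.008211
UDDUU: M=145.2000, payoff=70.8900, prob=0.025600
DUDUU: M=97.2518, payoff=22.9418, prob=0.025600
UUDUU: M=207.0523, payoff=132.7423, prob=0.079811
DDUUU: M=97.2518, payoff=22.9418, prob=0.025600
UDUUU: M=207.0523, payoff=132.7423, prob=0.079811
DUUUU: M=207.0523, payoff=132.7423, prob=0.079811
UUUUU: M=440.8211, payoff=366.5111, prob=0.248822
Price = Σ prob·payoff / R^5 = 182.277311 / 2.011357 = 90.6240

price = 90.6240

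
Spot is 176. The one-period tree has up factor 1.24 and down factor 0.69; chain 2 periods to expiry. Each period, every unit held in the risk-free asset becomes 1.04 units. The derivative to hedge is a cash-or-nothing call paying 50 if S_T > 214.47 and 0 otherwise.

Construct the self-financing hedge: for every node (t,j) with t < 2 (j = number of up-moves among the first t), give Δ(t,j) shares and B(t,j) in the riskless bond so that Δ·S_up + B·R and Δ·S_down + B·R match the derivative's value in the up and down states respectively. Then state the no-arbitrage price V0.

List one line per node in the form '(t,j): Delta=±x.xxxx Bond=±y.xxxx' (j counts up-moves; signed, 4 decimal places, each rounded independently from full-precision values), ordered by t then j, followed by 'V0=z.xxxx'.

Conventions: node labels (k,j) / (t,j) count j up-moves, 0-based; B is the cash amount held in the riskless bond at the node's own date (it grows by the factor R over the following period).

No-arbitrage ⇒ martingale measure with p* = (R−d)/(u−d) = 0.6364.
Payoffs at expiry: V(2,0)=0.0000, V(2,1)=0.0000, V(2,2)=50.0000
Node (1,0) S=121.4400: V=(p*·0.0000+(1−p*)·0.0000)/1.04=0.0000; Δ=(0.0000−0.0000)/(150.5856−83.7936)=0.0000; B=V−Δ·S=0.0000
Node (1,1) S=218.2400: V=(p*·50.0000+(1−p*)·0.0000)/1.04=30.5944; Δ=(50.0000−0.0000)/(270.6176−150.5856)=0.4166; B=V−Δ·S=-60.3147
Node (0,0) S=176.0000: V=(p*·30.5944+(1−p*)·0.0000)/1.04=18.7204; Δ=(30.5944−0.0000)/(218.2400−121.4400)=0.3161; B=V−Δ·S=-36.9058
Sanity check at the root: Δ(0,0)·S0 + B(0,0) reproduces V0 = 18.7204.

(0,0): Delta=0.3161 Bond=-36.9058
(1,0): Delta=0.0000 Bond=0.0000
(1,1): Delta=0.4166 Bond=-60.3147
V0=18.7204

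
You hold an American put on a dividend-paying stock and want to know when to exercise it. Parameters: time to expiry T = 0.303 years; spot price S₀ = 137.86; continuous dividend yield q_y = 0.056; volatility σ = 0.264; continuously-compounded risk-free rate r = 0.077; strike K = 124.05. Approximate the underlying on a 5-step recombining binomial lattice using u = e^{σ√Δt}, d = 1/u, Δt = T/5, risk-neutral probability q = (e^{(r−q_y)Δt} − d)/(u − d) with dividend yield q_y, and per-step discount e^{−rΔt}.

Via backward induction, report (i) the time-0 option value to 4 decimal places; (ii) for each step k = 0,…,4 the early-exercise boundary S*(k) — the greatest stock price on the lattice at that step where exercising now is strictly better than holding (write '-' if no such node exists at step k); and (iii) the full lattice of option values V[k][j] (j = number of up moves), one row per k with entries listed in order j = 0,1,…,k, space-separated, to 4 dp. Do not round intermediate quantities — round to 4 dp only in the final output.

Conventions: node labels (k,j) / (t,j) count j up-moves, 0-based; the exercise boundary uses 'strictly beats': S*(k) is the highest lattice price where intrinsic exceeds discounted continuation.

params: Δt=0.06060 u=1.06715 d=0.93708 q=0.49355 e^(-rΔt)=0.99534
t_5 payoffs: 24.4369 10.6103 0.0000 0.0000 0.0000 0.0000
t_4: node(4,0) S=106.3018 payoff=17.7482 vs cont=17.5308 → 17.7482 [stop]  node(4,1) S=121.0569 payoff=2.9931 vs cont=5.3486 → 5.3486 [wait]  node(4,2) S=137.8600 payoff=0.0000 vs cont=0.0000 → 0.0000 [wait]  node(4,3) S=156.9954 payoff=0.0000 vs cont=0.0000 → 0.0000 [wait]  node(4,4) S=178.7870 payoff=0.0000 vs cont=0.0000 → 0.0000 [wait]  ⇒ S*(4)=106.3018
t_3: node(3,0) S=113.4397 payoff=10.6103 vs cont=11.5742 → 11.5742 [wait]  node(3,1) S=129.1855 payoff=0.0000 vs cont=2.6962 → 2.6962 [wait]  node(3,2) S=147.1169 payoff=0.0000 vs cont=0.0000 → 0.0000 [wait]  node(3,3) S=167.5373 payoff=0.0000 vs cont=0.0000 → 0.0000 [wait]  ⇒ S*(3)=-
t_2: node(2,0) S=121.0569 payoff=2.9931 vs cont=7.1590 → 7.1590 [wait]  node(2,1) S=137.8600 payoff=0.0000 vs cont=1.3591 → 1.3591 [wait]  node(2,2) S=156.9954 payoff=0.0000 vs cont=0.0000 → 0.0000 [wait]  ⇒ S*(2)=-
t_1: node(1,0) S=129.1855 payoff=0.0000 vs cont=4.2765 → 4.2765 [wait]  node(1,1) S=147.1169 payoff=0.0000 vs cont=0.6851 → 0.6851 [wait]  ⇒ S*(1)=-
t_0: node(0,0) S=137.8600 payoff=0.0000 vs cont=2.4923 → 2.4923 [wait]  ⇒ S*(0)=-

price = 2.4923
boundary = - - - - 106.3018
tree:
2.4923
4.2765 0.6851
7.1590 1.3591 0.0000
11.5742 2.6962 0.0000 0.0000
17.7482 5.3486 0.0000 0.0000 0.0000
24.4369 10.6103 0.0000 0.0000 0.0000 0.0000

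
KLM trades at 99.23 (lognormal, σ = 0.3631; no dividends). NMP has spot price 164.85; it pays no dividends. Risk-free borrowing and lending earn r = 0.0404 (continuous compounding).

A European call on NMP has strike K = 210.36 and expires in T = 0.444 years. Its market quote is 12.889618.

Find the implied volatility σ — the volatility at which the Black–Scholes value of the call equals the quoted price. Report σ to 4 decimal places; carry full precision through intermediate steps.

sigma = 0.5965

At σ = 0.5965 the Black–Scholes value reproduces the quote:
σ√T = 0.5965·√0.444 = 0.397468
d₁ = (ln(S/K) + (r+σ²/2)T) / (σ√T) = (ln(164.85/210.36) + (0.0404+0.5965²/2)·0.444) / 0.397468 = (-0.243784 + 0.096928) / 0.397468 = -0.369480
d₂ = d₁ − σ√T = -0.369480 − 0.397468 = -0.766948
e^{−rT} = 0.982222
N(d₁) = 0.355885,  N(d₂) = 0.221556
V = S·N(d₁) − K·e^{−rT}·N(d₂) = 58.667631 − 45.778013 = 12.889618 (the observed quote) — the price is monotone increasing in volatility, hence this σ is the only solution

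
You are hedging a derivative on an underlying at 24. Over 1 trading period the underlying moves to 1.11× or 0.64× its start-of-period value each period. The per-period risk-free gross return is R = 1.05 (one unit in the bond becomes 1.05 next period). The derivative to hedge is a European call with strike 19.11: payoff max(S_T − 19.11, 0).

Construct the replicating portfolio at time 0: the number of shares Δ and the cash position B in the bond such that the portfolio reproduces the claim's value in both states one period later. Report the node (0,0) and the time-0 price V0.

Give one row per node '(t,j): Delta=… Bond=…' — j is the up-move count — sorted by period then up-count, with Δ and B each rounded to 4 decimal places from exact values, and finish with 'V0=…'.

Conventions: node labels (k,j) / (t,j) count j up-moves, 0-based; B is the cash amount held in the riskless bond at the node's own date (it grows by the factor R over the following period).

(0,0): Delta=0.6676 Bond=-9.7653
V0=6.2559

Arbitrage-free pricing uses the up-move probability p* = (R−d)/(u−d) = 0.8723, discounting each step at R = 1.05.
Payoffs at expiry: V(1,0)=0.0000, V(1,1)=7.5300
Node (0,0) S=24.0000: V=(p*·7.5300+(1−p*)·0.0000)/1.05=6.2559; Δ=(7.5300−0.0000)/(26.6400−15.3600)=0.6676; B=V−Δ·S=-9.7653
As a check, the time-0 holding Δ(0,0)·S0 + B(0,0) comes to 6.2559 — exactly V0.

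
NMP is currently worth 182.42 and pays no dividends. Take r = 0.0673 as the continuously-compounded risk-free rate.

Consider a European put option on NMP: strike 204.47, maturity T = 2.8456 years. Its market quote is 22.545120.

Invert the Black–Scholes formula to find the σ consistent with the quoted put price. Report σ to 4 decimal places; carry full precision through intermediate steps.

sigma = 0.2458

At σ = 0.2458 the Black–Scholes value reproduces the quote:
σ√T = 0.2458·√2.8456 = 0.414638
d₁ = (ln(S/K) + (r+σ²/2)T) / (σ√T) = (ln(182.42/204.47) + (0.0673+0.2458²/2)·2.8456) / 0.414638 = (-0.114110 + 0.277471) / 0.414638 = 0.393986
d₂ = d₁ − σ√T = 0.393986 − 0.414638 = -0.020651
e^{−rT} = 0.825712
N(−d₁) = 0.346796,  N(−d₂) = 0.508238
V = K·e^{−rT}·N(−d₂) − S·N(−d₁) = 85.807573 − 63.262453 = 22.545120 (the quoted price), and the Black–Scholes price is strictly increasing in σ, so σ is unique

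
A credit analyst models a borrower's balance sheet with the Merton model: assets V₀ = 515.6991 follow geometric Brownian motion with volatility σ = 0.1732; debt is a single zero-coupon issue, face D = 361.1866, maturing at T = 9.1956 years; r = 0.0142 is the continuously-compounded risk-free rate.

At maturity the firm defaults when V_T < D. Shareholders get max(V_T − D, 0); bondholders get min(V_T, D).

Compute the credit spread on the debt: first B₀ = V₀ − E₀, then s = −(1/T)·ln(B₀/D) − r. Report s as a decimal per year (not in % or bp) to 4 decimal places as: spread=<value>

spread=0.0070

With assets at 515.6991 and a single debt payment of 361.1866 at 9.1956 years:
d₁ = [ln(V₀/D) + (r + σ²/2)T] / (σ√T)
   = [ln(515.6991/361.1866) + (0.0142 + 0.5·0.1732²)·9.1956] / (0.1732·√9.1956)
   = [0.356129 + 0.268503] / 0.525216 = 1.189286
d₂ = d₁ − σ√T = 1.189286 − 0.525216 = 0.664070
N(d₁) = 0.882836,  N(d₂) = 0.746677,  e^(−rT) = 0.877588
E₀ = V₀·N(d₁) − D·e^(−rT)·N(d₂)
   = 515.6991·0.882836 − 361.1866·0.877588·0.746677 = 218.601279
B₀ = V₀ − E₀ = 515.6991 − 218.601279 = 297.097821
spread = −(1/T)·ln(B₀/D) − r = −(1/9.1956)·ln(297.097821/361.1866) − 0.0142 = 0.00704204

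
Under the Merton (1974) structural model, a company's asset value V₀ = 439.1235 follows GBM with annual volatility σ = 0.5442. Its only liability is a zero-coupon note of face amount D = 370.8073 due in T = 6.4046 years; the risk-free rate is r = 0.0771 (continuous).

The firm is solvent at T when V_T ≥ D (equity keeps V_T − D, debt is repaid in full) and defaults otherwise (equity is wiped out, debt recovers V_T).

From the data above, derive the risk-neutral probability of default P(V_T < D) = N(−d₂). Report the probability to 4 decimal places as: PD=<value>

PD=0.5821

Equity is a call on the firm's assets struck at D = 370.8073:
d₁ = [ln(V₀/D) + (r + σ²/2)T] / (σ√T)
   = [ln(439.1235/370.8073) + (0.0771 + 0.5·0.5442²)·6.4046] / (0.5442·√6.4046)
   = [0.169098 + 1.442167] / 1.377224 = 1.169937
d₂ = d₁ − σ√T = 1.169937 − 1.377224 = -0.207287
risk-neutral PD = N(−d₂) = N(0.207287) = 0.582107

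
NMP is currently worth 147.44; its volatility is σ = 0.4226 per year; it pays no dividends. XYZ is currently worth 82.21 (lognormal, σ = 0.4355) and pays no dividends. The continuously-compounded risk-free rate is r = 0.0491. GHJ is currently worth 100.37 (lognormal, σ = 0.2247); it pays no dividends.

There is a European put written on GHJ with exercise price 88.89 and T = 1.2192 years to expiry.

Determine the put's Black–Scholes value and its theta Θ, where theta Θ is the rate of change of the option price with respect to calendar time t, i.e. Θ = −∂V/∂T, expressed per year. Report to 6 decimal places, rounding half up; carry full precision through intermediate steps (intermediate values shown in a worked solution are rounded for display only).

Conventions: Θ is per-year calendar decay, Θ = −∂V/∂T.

price = 3.069761
Θ = -1.709005

σ√T = 0.2247·√1.2192 = 0.248108
d₁ = (ln(S/K) + (r+σ²/2)T) / (σ√T) = (ln(100.37/88.89) + (0.0491+0.2247²/2)·1.2192) / 0.248108 = (0.121464 + 0.090641) / 0.248108 = 0.854891
d₂ = d₁ − σ√T = 0.854891 − 0.248108 = 0.606783
e^{−rT} = 0.941894
N(−d₁) = 0.196306,  N(−d₂) = 0.271997
Put price V = K·e^{−rT}·N(−d₂) − S·N(−d₁) = 22.772969 − 19.703208 = 3.069761
φ(d₁) = (1/√(2π))·e^{−d₁²/2} = 0.276828
Θ = −S·φ(d₁)·σ/(2√T) + r·K·e^{−rT}·N(−d₂) = −2.827158 + 1.118153 = -1.709005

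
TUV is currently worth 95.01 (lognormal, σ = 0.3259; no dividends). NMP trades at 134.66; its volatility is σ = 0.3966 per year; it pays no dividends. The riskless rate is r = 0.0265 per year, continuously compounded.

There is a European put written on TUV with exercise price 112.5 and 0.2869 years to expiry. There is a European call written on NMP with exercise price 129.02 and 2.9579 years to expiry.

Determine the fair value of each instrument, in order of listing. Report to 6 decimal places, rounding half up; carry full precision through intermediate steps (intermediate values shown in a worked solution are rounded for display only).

[TUV put K=112.5]
σ√T = 0.3259·√0.2869 = 0.174562
d₁ = (ln(S/K) + (r+σ²/2)T) / (σ√T) = (ln(95.01/112.5) + (0.0265+0.3259²/2)·0.2869) / 0.174562 = (-0.168971 + 0.022839) / 0.174562 = -0.837137
d₂ = d₁ − σ√T = -0.837137 − 0.174562 = -1.011699
e^{−rT} = 0.992426
N(−d₁) = 0.798742,  N(−d₂) = 0.844159
price = K·e^{−rT}·N(−d₂) − S·N(−d₁) = 94.248598 − 75.888498 = 18.360100
[NMP call K=129.02]
σ√T = 0.3966·√2.9579 = 0.682094
d₁ = (ln(S/K) + (r+σ²/2)T) / (σ√T) = (ln(134.66/129.02) + (0.0265+0.3966²/2)·2.9579) / 0.682094 = (0.042786 + 0.311011) / 0.682094 = 0.518691
d₂ = d₁ − σ√T = 0.518691 − 0.682094 = -0.163403
e^{−rT} = 0.924609
N(d₁) = 0.698012,  N(d₂) = 0.435101
price = S·N(d₁) − K·e^{−rT}·N(d₂) = 93.994290 − 51.904469 = 42.089822

price(TUV put K=112.5) = 18.360100
price(NMP call K=129.02) = 42.089822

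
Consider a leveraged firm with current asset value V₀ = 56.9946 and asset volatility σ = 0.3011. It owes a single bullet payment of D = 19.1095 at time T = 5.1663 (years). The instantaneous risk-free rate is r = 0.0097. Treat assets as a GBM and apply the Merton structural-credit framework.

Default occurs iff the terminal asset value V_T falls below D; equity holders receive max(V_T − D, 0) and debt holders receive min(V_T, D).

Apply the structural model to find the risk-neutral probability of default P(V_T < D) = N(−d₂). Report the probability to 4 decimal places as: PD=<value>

Work the structural quantities from V₀ = 56.9946 against face 19.1095:
d₁ = [ln(V₀/D) + (r + σ²/2)T] / (σ√T)
   = [ln(56.9946/19.1095) + (0.0097 + 0.5·0.3011²)·5.1663] / (0.3011·√5.1663)
   = [1.092771 + 0.284305] / 0.684385 = 2.012135
d₂ = d₁ − σ√T = 2.012135 − 0.684385 = 1.327750
risk-neutral PD = N(−d₂) = N(-1.327750) = 0.092130

PD=0.0921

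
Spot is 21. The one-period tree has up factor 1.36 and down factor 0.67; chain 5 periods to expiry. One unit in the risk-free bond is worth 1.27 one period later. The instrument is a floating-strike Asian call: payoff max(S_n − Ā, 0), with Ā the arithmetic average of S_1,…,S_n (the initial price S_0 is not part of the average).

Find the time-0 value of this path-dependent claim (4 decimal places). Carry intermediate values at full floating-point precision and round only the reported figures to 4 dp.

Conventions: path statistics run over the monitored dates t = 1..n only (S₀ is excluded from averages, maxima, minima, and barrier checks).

price = 7.3334

No-arbitrage gives p* = (R−d)/(u−d) = 0.8696: enumerate every path, weight its payoff by its p*-probability, and discount by R^5.
Enumerate all 2^5 = 32 price paths (U = up ×1.36, D = down ×0.67); each path with k up-moves has probability p*^k·(1−p*)^(5−k).
DDDDD: Ā=7.3760, payoff=0.0000, prob=0.000038
UDDDD: Ā=14.9721, payoff=0.0000, prob=0.000252
DUDDD: Ā=12.0741, payoff=0.0000, prob=0.000252
UUDDD: Ā=24.5087, payoff=0.0000, prob=0.001678
DDUDD: Ā=10.1325, payoff=0.0000, prob=0.000252
UDUDD: Ā=20.5674, payoff=0.0000, prob=0.001678
DUUDD: Ā=17.6694, payoff=0.0000, prob=0.001678
UUUDD: Ā=35.8663, payoff=0.0000, prob=0.011186
DDDUD: Ā=8.8316, payoff=0.0000, prob=0.000252
UDDUD: Ā=17.9268, payoff=0.0000, prob=0.001678
DUDUD: Ā=15.0288, payoff=0.0000, prob=0.001678
UUDUD: Ā=30.5062, payoff=0.0000, prob=0.011186
DDUUD: Ā=13.0871, payoff=0.0000, prob=0.001678
UDUUD: Ā=26.5649, payoff=0.0000, prob=0.011186
DUUUD: Ā=23.6669, payoff=0.0461, prob=0.011186
UUUUD: Ā=48.0403, payoff=0.0935, prob=0.074577
DDDDU: Ā=7.9600, payoff=0.0000, prob=0.000252
UDDDU: Ā=16.1575, payoff=0.0000, prob=0.001678
DUDDU: Ā=13.2595, payoff=0.0000, prob=0.001678
UUDDU: Ā=26.9149, payoff=0.0000, prob=0.011186
DDUDU: Ā=11.3179, payoff=0.3642, prob=0.001678
UDUDU: Ā=22.9736, payoff=0.7393, prob=0.011186
DUUDU: Ā=20.0756, payoff=3.6373, prob=0.011186
UUUDU: Ā=40.7505, payoff=7.3833, prob=0.074577
DDDUU: Ā=10.0170, payoff=1.6652, prob=0.001678
UDDUU: Ā=20.3329, payoff=3.3800, prob=0.011186
DUDUU: Ā=17.4349, payoff=6.2780, prob=0.011186
UUDUU: Ā=35.3903, payoff=12.7434, prob=0.074577
DDUUU: Ā=15.4933, payoff=8.2197, prob=0.011186
UDUUU: Ā=31.4491, payoff=16.6847, prob=0.074577
DUUUU: Ā=28.5511, payoff=19.5827, prob=0.074577
UUUUU: Ā=57.9544, payoff=39.7499, prob=0.497177
Price = Σ prob·payoff / R^5 = 24.228264 / 3.303837 = 7.3334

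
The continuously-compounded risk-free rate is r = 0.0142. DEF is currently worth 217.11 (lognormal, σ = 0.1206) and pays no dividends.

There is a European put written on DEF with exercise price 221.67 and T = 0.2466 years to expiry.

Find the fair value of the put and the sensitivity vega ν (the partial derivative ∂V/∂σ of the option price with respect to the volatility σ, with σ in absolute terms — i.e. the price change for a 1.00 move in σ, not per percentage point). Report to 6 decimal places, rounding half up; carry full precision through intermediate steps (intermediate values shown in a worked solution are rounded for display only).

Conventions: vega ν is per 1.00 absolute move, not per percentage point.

price = 7.340513
ν = 41.596664

σ√T = 0.1206·√0.2466 = 0.059889
d₁ = (ln(S/K) + (r+σ²/2)T) / (σ√T) = (ln(217.11/221.67) + (0.0142+0.1206²/2)·0.2466) / 0.059889 = (-0.020786 + 0.005295) / 0.059889 = -0.258657
d₂ = d₁ − σ√T = -0.258657 − 0.059889 = -0.318546
e^{−rT} = 0.996504
N(−d₁) = 0.602050,  N(−d₂) = 0.624965
Put price V = K·e^{−rT}·N(−d₂) − S·N(−d₁) = 138.051625 − 130.711112 = 7.340513
φ(d₁) = (1/√(2π))·e^{−d₁²/2} = 0.385818
ν = S·φ(d₁)·√T = 41.596664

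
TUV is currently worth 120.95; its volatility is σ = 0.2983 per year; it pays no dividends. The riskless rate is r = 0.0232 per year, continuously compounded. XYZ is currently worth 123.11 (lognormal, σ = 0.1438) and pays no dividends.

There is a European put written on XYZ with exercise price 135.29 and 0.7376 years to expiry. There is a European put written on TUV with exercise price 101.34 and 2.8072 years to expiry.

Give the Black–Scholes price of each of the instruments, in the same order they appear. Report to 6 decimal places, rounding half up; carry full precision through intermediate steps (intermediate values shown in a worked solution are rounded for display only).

[XYZ put K=135.29]
σ√T = 0.1438·√0.7376 = 0.123501
d₁ = (ln(S/K) + (r+σ²/2)T) / (σ√T) = (ln(123.11/135.29) + (0.0232+0.1438²/2)·0.7376) / 0.123501 = (-0.094342 + 0.024739) / 0.123501 = -0.563591
d₂ = d₁ − σ√T = -0.563591 − 0.123501 = -0.687091
e^{−rT} = 0.983033
N(−d₁) = 0.713484,  N(−d₂) = 0.753987
price = K·e^{−rT}·N(−d₂) − S·N(−d₁) = 100.276232 − 87.836970 = 12.439263
[TUV put K=101.34]
σ√T = 0.2983·√2.8072 = 0.499793
d₁ = (ln(S/K) + (r+σ²/2)T) / (σ√T) = (ln(120.95/101.34) + (0.0232+0.2983²/2)·2.8072) / 0.499793 = (0.176896 + 0.190023) / 0.499793 = 0.734143
d₂ = d₁ − σ√T = 0.734143 − 0.499793 = 0.234351
e^{−rT} = 0.936948
N(−d₁) = 0.231431,  N(−d₂) = 0.407356
price = K·e^{−rT}·N(−d₂) − S·N(−d₁) = 38.678637 − 27.991545 = 10.687092

price(XYZ put K=135.29) = 12.439263
price(TUV put K=101.34) = 10.687092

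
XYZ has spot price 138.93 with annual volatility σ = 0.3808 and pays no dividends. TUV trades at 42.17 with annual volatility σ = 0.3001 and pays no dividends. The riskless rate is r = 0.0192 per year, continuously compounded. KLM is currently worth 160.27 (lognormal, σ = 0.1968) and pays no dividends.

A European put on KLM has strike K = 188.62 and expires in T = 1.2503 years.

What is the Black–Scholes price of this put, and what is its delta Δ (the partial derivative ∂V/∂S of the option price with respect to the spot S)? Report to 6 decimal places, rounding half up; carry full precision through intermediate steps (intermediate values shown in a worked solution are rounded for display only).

σ√T = 0.1968·√1.2503 = 0.220055
d₁ = (ln(S/K) + (r+σ²/2)T) / (σ√T) = (ln(160.27/188.62) + (0.0192+0.1968²/2)·1.2503) / 0.220055 = (-0.162875 + 0.048218) / 0.220055 = -0.521035
d₂ = d₁ − σ√T = -0.521035 − 0.220055 = -0.741090
e^{−rT} = 0.976280
N(−d₁) = 0.698829,  N(−d₂) = 0.770681
Put price V = K·e^{−rT}·N(−d₂) − S·N(−d₁) = 141.917715 − 112.001276 = 29.916439
Δ = −N(−d₁) = -0.698829

price = 29.916439
Δ = -0.698829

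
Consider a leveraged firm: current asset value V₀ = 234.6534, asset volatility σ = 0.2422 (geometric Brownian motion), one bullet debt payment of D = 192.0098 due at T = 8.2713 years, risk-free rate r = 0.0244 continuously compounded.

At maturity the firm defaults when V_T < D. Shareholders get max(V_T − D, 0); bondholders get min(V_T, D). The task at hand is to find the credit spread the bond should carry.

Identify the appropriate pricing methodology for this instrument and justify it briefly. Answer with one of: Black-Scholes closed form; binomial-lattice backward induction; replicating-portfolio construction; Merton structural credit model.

Key observation: the asked-for credit quantity lives on the firm's capital structure — asset value, asset volatility, debt face 192.0098 — which is the structural model's domain.

framework: Merton structural credit model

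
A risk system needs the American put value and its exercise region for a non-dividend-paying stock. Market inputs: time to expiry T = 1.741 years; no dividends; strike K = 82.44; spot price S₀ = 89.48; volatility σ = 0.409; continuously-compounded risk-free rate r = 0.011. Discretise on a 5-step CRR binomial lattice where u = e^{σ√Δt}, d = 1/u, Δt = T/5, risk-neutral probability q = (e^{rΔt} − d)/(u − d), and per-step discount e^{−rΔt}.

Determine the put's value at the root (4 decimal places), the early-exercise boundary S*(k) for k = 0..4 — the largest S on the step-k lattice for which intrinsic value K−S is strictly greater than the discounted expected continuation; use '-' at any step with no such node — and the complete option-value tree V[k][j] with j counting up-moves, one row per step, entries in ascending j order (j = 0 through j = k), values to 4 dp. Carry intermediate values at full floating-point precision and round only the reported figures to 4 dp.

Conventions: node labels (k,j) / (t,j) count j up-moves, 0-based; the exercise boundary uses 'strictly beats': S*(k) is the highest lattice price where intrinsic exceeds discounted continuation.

price = 14.9780
boundary = - - - 43.3792 55.2200
tree:
14.9780
21.3612 7.2359
29.4951 11.5151 2.0216
39.0608 17.9534 3.6753 0.0000
48.3625 27.2200 6.6817 0.0000 0.0000
55.6697 39.0608 12.1471 0.0000 0.0000 0.0000

Δt=0.34820  u=1.27296  d=0.78557  q=0.44783  discount=0.99618
step 5 (expiry): payoffs max(K−S,0) = 55.6697 39.0608 12.1471 0.0000 0.0000 0.0000
step 4: (k=4,j=0): S=34.0775, K−S=48.3625, hold=48.0474 ⇒ V=48.3625 exercise | (k=4,j=1): S=55.2200, K−S=27.2200, hold=26.9048 ⇒ V=27.2200 exercise | (k=4,j=2): S=89.4800, K−S=0.0000, hold=6.6817 ⇒ V=6.6817 continue | (k=4,j=3): S=144.9958, K−S=0.0000, hold=0.0000 ⇒ V=0.0000 continue | (k=4,j=4): S=234.9549, K−S=0.0000, hold=0.0000 ⇒ V=0.0000 continue  boundary S*=55.2200
step 3: (k=3,j=0): S=43.3792, K−S=39.0608, hold=38.7456 ⇒ V=39.0608 exercise | (k=3,j=1): S=70.2929, K−S=12.1471, hold=17.9534 ⇒ V=17.9534 continue | (k=3,j=2): S=113.9044, K−S=0.0000, hold=3.6753 ⇒ V=3.6753 continue | (k=3,j=3): S=184.5737, K−S=0.0000, hold=0.0000 ⇒ V=0.0000 continue  boundary S*=43.3792
step 2: (k=2,j=0): S=55.2200, K−S=27.2200, hold=29.4951 ⇒ V=29.4951 continue | (k=2,j=1): S=89.4800, K−S=0.0000, hold=11.5151 ⇒ V=11.5151 continue | (k=2,j=2): S=144.9958, K−S=0.0000, hold=2.0216 ⇒ V=2.0216 continue  boundary S*=-
step 1: (k=1,j=0): S=70.2929, K−S=12.1471, hold=21.3612 ⇒ V=21.3612 continue | (k=1,j=1): S=113.9044, K−S=0.0000, hold=7.2359 ⇒ V=7.2359 continue  boundary S*=-
step 0: (k=0,j=0): S=89.4800, K−S=0.0000, hold=14.9780 ⇒ V=14.9780 continue  boundary S*=-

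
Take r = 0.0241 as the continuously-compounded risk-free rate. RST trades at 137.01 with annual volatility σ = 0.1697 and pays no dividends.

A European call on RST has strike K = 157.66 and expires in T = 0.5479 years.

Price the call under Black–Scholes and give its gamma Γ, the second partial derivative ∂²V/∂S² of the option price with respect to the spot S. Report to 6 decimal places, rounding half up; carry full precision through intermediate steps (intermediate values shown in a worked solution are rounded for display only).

price = 1.490115
Γ = 0.014766

σ√T = 0.1697·√0.5479 = 0.125612
d₁ = (ln(S/K) + (r+σ²/2)T) / (σ√T) = (ln(137.01/157.66) + (0.0241+0.1697²/2)·0.5479) / 0.125612 = (-0.140387 + 0.021094) / 0.125612 = -0.949693
d₂ = d₁ − σ√T = -0.949693 − 0.125612 = -1.075306
e^{−rT} = 0.986882
N(d₁) = 0.171134,  N(d₂) = 0.141119
Call price V = S·N(d₁) − K·e^{−rT}·N(d₂) = 23.447071 − 21.956955 = 1.490115
φ(d₁) = (1/√(2π))·e^{−d₁²/2} = 0.254133
Γ = φ(d₁) / (S·σ·√T) = 0.014766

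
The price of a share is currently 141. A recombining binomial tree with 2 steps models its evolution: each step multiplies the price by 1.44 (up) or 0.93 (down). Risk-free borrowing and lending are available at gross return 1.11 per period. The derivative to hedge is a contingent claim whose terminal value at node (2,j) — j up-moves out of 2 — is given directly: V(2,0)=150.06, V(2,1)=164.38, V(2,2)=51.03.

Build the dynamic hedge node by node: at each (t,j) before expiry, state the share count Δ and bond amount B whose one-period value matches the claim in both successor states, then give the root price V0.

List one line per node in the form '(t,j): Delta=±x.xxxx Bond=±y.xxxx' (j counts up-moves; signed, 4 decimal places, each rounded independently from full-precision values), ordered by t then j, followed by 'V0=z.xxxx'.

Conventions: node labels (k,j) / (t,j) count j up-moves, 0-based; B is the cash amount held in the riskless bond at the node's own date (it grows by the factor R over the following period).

Under the risk-neutral measure, an up-move has probability p* = (R−d)/(u−d) = 0.3529 and values discount at R = 1.11.
Payoffs at expiry: V(2,0)=150.0600, V(2,1)=164.3800, V(2,2)=51.0300
(1,0): S=131.1300. Δ = (V_up−V_dn)/(S_up−S_dn) = (164.3800−150.0600)/(188.8272−121.9509) = 0.2141. V = [p*·164.3800 + (1−p*)·150.0600]/1.11 = 139.7424. B = V − Δ·S = 111.6640.
(1,1): S=203.0400. Δ = (V_up−V_dn)/(S_up−S_dn) = (51.0300−164.3800)/(292.3776−188.8272) = -1.0946. V = [p*·51.0300 + (1−p*)·164.3800]/1.11 = 112.0488. B = V − Δ·S = 334.3037.
(0,0): S=141.0000. Δ = (V_up−V_dn)/(S_up−S_dn) = (112.0488−139.7424)/(203.0400−131.1300) = -0.3851. V = [p*·112.0488 + (1−p*)·139.7424]/1.11 = 117.0885. B = V − Δ·S = 171.3898.
As a check, the time-0 holding Δ(0,0)·S0 + B(0,0) comes to 117.0885 — exactly V0.

(0,0): Delta=-0.3851 Bond=171.3898
(1,0): Delta=0.2141 Bond=111.6640
(1,1): Delta=-1.0946 Bond=334.3037
V0=117.0885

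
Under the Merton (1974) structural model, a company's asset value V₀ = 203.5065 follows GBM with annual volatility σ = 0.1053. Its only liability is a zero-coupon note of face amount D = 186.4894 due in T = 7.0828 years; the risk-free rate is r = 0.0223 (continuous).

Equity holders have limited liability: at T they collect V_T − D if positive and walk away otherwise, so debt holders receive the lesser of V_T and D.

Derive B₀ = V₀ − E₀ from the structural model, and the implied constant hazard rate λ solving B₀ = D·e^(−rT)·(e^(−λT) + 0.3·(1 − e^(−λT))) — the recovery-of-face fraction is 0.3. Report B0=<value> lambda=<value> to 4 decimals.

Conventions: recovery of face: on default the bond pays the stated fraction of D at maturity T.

B0=153.9730 lambda=0.0068

Work the structural quantities from V₀ = 203.5065 against face 186.4894:
d₁ = [ln(V₀/D) + (r + σ²/2)T] / (σ√T)
   = [ln(203.5065/186.4894) + (0.0223 + 0.5·0.1053²)·7.0828] / (0.1053·√7.0828)
   = [0.087324 + 0.197214] / 0.280240 = 1.015333
d₂ = d₁ − σ√T = 1.015333 − 0.280240 = 0.735092
N(d₁) = 0.845026,  N(d₂) = 0.768858,  e^(−rT) = 0.853896
E₀ = V₀·N(d₁) − D·e^(−rT)·N(d₂)
   = 203.5065·0.845026 − 186.4894·0.853896·0.768858 = 49.533464
B₀ = V₀ − E₀ = 203.5065 − 49.533464 = 153.973036
e^(−λT) = (B₀·e^(rT)/D − 0.3)/(1 − 0.3) = (153.9730·1.171103/186.4894 − 0.3)/0.7 = 0.95272741
λ = −ln(0.95272741)/7.0828 = 0.006837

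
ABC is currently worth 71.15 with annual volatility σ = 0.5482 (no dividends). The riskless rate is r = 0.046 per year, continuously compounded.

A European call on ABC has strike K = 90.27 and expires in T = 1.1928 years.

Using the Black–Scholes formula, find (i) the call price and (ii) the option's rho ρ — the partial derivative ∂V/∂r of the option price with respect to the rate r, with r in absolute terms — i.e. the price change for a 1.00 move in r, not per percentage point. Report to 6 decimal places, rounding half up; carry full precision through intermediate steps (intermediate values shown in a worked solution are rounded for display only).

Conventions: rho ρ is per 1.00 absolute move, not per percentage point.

σ√T = 0.5482·√1.1928 = 0.598719
d₁ = (ln(S/K) + (r+σ²/2)T) / (σ√T) = (ln(71.15/90.27) + (0.046+0.5482²/2)·1.1928) / 0.598719 = (-0.238015 + 0.234101) / 0.598719 = -0.006537
d₂ = d₁ − σ√T = -0.006537 − 0.598719 = -0.605256
e^{−rT} = 0.946609
N(d₁) = 0.497392,  N(d₂) = 0.272504
Call price V = S·N(d₁) − K·e^{−rT}·N(d₂) = 35.389442 − 23.285621 = 12.103821
ρ = K·T·e^{−rT}·N(d₂) = 27.775089

price = 12.103821
ρ = 27.775089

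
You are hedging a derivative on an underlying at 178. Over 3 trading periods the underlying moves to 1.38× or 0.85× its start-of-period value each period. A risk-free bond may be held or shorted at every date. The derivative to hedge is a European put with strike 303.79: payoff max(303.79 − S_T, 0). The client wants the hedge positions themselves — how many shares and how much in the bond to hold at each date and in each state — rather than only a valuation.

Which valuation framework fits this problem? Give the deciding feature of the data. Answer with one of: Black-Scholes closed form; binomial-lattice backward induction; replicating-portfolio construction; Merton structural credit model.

Key observation: a price alone would not answer the question — the per-node share/bond construction on the spot-178, 1.38/0.85 tree is required, and only the replicating-portfolio method yields it.

framework: replicating-portfolio construction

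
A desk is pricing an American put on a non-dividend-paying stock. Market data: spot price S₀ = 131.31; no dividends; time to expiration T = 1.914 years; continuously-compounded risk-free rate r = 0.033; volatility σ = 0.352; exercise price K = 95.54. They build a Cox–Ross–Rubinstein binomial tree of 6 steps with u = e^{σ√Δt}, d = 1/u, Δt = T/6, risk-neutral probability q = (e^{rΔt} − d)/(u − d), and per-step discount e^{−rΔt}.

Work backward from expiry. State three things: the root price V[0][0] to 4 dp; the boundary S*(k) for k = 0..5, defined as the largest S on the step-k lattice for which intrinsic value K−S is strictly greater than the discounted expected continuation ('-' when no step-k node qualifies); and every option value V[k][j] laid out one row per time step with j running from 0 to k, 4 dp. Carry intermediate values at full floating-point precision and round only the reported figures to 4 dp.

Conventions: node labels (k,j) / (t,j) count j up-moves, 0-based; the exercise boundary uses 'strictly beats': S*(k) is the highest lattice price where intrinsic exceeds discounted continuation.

price = 6.9177
boundary = - - - - 59.2829 72.3222
tree:
6.9177
10.9417 2.6574
16.8943 4.6554 0.5248
25.2815 8.0695 1.0139 0.0000
36.2571 13.8038 1.9587 0.0000 0.0000
46.9454 23.2178 3.7841 0.0000 0.0000 0.0000
55.7068 36.2571 7.3105 0.0000 0.0000 0.0000 0.0000

Δt=0.31900  u=1.21995  d=0.81971  q=0.47690  discount=0.98953
step 6 (expiry): payoffs max(K−S,0) = 55.7068 36.2571 7.3105 0.0000 0.0000 0.0000 0.0000
step 5: (k=5,j=0): S=48.5946, K−S=46.9454, hold=45.9450 ⇒ V=46.9454 exercise | (k=5,j=1): S=72.3222, K−S=23.2178, hold=22.2173 ⇒ V=23.2178 exercise | (k=5,j=2): S=107.6356, K−S=0.0000, hold=3.7841 ⇒ V=3.7841 continue | (k=5,j=3): S=160.1916, K−S=0.0000, hold=0.0000 ⇒ V=0.0000 continue | (k=5,j=4): S=238.4097, K−S=0.0000, hold=0.0000 ⇒ V=0.0000 continue | (k=5,j=5): S=354.8199, K−S=0.0000, hold=0.0000 ⇒ V=0.0000 continue  boundary S*=72.3222
step 4: (k=4,j=0): S=59.2829, K−S=36.2571, hold=35.2566 ⇒ V=36.2571 exercise | (k=4,j=1): S=88.2295, K−S=7.3105, hold=13.8038 ⇒ V=13.8038 continue | (k=4,j=2): S=131.3100, K−S=0.0000, hold=1.9587 ⇒ V=1.9587 continue | (k=4,j=3): S=195.4258, K−S=0.0000, hold=0.0000 ⇒ V=0.0000 continue | (k=4,j=4): S=290.8479, K−S=0.0000, hold=0.0000 ⇒ V=0.0000 continue  boundary S*=59.2829
step 3: (k=3,j=0): S=72.3222, K−S=23.2178, hold=25.2815 ⇒ V=25.2815 continue | (k=3,j=1): S=107.6356, K−S=0.0000, hold=8.0695 ⇒ V=8.0695 continue | (k=3,j=2): S=160.1916, K−S=0.0000, hold=1.0139 ⇒ V=1.0139 continue | (k=3,j=3): S=238.4097, K−S=0.0000, hold=0.0000 ⇒ V=0.0000 continue  boundary S*=-
step 2: (k=2,j=0): S=88.2295, K−S=7.3105, hold=16.8943 ⇒ V=16.8943 continue | (k=2,j=1): S=131.3100, K−S=0.0000, hold=4.6554 ⇒ V=4.6554 continue | (k=2,j=2): S=195.4258, K−S=0.0000, hold=0.5248 ⇒ V=0.5248 continue  boundary S*=-
step 1: (k=1,j=0): S=107.6356, K−S=0.0000, hold=10.9417 ⇒ V=10.9417 continue | (k=1,j=1): S=160.1916, K−S=0.0000, hold=2.6574 ⇒ V=2.6574 continue  boundary S*=-
step 0: (k=0,j=0): S=131.3100, K−S=0.0000, hold=6.9177 ⇒ V=6.9177 continue  boundary S*=-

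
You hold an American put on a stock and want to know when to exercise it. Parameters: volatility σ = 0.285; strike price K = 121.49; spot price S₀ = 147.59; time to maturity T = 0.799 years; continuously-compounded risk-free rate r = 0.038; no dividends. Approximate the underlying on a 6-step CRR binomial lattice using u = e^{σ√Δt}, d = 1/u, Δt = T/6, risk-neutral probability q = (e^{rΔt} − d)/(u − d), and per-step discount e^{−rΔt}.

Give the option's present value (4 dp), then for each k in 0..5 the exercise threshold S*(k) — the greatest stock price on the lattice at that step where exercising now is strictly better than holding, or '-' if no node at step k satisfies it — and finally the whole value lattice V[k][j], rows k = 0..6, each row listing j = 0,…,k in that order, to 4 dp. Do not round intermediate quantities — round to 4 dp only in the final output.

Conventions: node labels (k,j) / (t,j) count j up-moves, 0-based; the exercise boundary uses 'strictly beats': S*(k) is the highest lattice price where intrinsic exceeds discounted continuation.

Δt=0.13317  u=1.10960  d=0.90122  q=0.49837  discount=0.99495
step 6 (expiry): payoffs max(K−S,0) = 42.4128 24.1287 1.6169 0.0000 0.0000 0.0000 0.0000
step 5: (k=5,j=0): S=87.7443, K−S=33.7457, hold=33.1325 ⇒ V=33.7457 exercise | (k=5,j=1): S=108.0324, K−S=13.4576, hold=12.8443 ⇒ V=13.4576 exercise | (k=5,j=2): S=133.0115, K−S=0.0000, hold=0.8070 ⇒ V=0.8070 continue | (k=5,j=3): S=163.7663, K−S=0.0000, hold=0.0000 ⇒ V=0.0000 continue | (k=5,j=4): S=201.6321, K−S=0.0000, hold=0.0000 ⇒ V=0.0000 continue | (k=5,j=5): S=248.2532, K−S=0.0000, hold=0.0000 ⇒ V=0.0000 continue  boundary S*=108.0324
step 4: (k=4,j=0): S=97.3613, K−S=24.1287, hold=23.5154 ⇒ V=24.1287 exercise | (k=4,j=1): S=119.8731, K−S=1.6169, hold=7.1168 ⇒ V=7.1168 continue | (k=4,j=2): S=147.5900, K−S=0.0000, hold=0.4028 ⇒ V=0.4028 continue | (k=4,j=3): S=181.7156, K−S=0.0000, hold=0.0000 ⇒ V=0.0000 continue | (k=4,j=4): S=223.7316, K−S=0.0000, hold=0.0000 ⇒ V=0.0000 continue  boundary S*=97.3613
step 3: (k=3,j=0): S=108.0324, K−S=13.4576, hold=15.5715 ⇒ V=15.5715 continue | (k=3,j=1): S=133.0115, K−S=0.0000, hold=3.7517 ⇒ V=3.7517 continue | (k=3,j=2): S=163.7663, K−S=0.0000, hold=0.2010 ⇒ V=0.2010 continue | (k=3,j=3): S=201.6321, K−S=0.0000, hold=0.0000 ⇒ V=0.0000 continue  boundary S*=-
step 2: (k=2,j=0): S=119.8731, K−S=1.6169, hold=9.6320 ⇒ V=9.6320 continue | (k=2,j=1): S=147.5900, K−S=0.0000, hold=1.9722 ⇒ V=1.9722 continue | (k=2,j=2): S=181.7156, K−S=0.0000, hold=0.1003 ⇒ V=0.1003 continue  boundary S*=-
step 1: (k=1,j=0): S=133.0115, K−S=0.0000, hold=5.7852 ⇒ V=5.7852 continue | (k=1,j=1): S=163.7663, K−S=0.0000, hold=1.0340 ⇒ V=1.0340 continue  boundary S*=-
step 0: (k=0,j=0): S=147.5900, K−S=0.0000, hold=3.4001 ⇒ V=3.4001 continue  boundary S*=-

price = 3.4001
boundary = - - - - 97.3613 108.0324
tree:
3.4001
5.7852 1.0340
9.6320 1.9722 0.1003
15.5715 3.7517 0.2010 0.0000
24.1287 7.1168 0.4028 0.0000 0.0000
33.7457 13.4576 0.8070 0.0000 0.0000 0.0000
42.4128 24.1287 1.6169 0.0000 0.0000 0.0000 0.0000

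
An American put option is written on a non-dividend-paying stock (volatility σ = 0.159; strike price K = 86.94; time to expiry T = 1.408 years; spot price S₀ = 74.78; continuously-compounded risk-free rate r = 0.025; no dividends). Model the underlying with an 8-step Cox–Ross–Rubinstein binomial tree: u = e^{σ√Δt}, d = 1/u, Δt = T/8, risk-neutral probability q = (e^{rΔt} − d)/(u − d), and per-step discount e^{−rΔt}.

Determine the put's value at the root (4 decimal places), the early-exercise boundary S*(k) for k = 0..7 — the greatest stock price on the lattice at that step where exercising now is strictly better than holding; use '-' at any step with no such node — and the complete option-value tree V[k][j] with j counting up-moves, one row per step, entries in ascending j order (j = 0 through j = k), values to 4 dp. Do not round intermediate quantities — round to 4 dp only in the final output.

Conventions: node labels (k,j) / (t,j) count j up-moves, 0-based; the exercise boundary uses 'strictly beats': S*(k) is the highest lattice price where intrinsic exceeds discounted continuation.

price = 12.7029
boundary = - 69.9546 65.4405 69.9546 65.4405 69.9546 74.7800 79.9383
tree:
12.7029
16.9854 8.8003
21.4995 12.4518 5.4553
25.7222 16.9854 8.3117 2.8266
29.6725 21.4995 12.1773 4.7620 1.0379
33.3679 25.7222 16.9854 7.7778 1.9781 0.1661
36.8248 29.6725 21.4995 12.1600 3.7397 0.3449 0.0000
40.0586 33.3679 25.7222 16.9854 7.0017 0.7163 0.0000 0.0000
43.0838 36.8248 29.6725 21.4995 12.1600 1.4876 0.0000 0.0000 0.0000

params: Δt=0.17600 u=1.06898 d=0.93547 q=0.51636 e^(-rΔt)=0.99561
t_8 payoffs: 43.0838 36.8248 29.6725 21.4995 12.1600 1.4876 0.0000 0.0000 0.0000
t_7: node(7,0) S=46.8814 payoff=40.0586 vs cont=39.6769 → 40.0586 [stop]  node(7,1) S=53.5721 payoff=33.3679 vs cont=32.9862 → 33.3679 [stop]  node(7,2) S=61.2178 payoff=25.7222 vs cont=25.3405 → 25.7222 [stop]  node(7,3) S=69.9546 payoff=16.9854 vs cont=16.6037 → 16.9854 [stop]  node(7,4) S=79.9383 payoff=7.0017 vs cont=6.6200 → 7.0017 [stop]  node(7,5) S=91.3468 payoff=0.0000 vs cont=0.7163 → 0.7163 [wait]  node(7,6) S=104.3835 payoff=0.0000 vs cont=0.0000 → 0.0000 [wait]  node(7,7) S=119.2808 payoff=0.0000 vs cont=0.0000 → 0.0000 [wait]  ⇒ S*(7)=79.9383
t_6: node(6,0) S=50.1152 payoff=36.8248 vs cont=36.4431 → 36.8248 [stop]  node(6,1) S=57.2675 payoff=29.6725 vs cont=29.2908 → 29.6725 [stop]  node(6,2) S=65.4405 payoff=21.4995 vs cont=21.1178 → 21.4995 [stop]  node(6,3) S=74.7800 payoff=12.1600 vs cont=11.7783 → 12.1600 [stop]  node(6,4) S=85.4524 payoff=1.4876 vs cont=3.7397 → 3.7397 [wait]  node(6,5) S=97.6478 payoff=0.0000 vs cont=0.3449 → 0.3449 [wait]  node(6,6) S=111.5838 payoff=0.0000 vs cont=0.0000 → 0.0000 [wait]  ⇒ S*(6)=74.7800
t_5: node(5,0) S=53.5721 payoff=33.3679 vs cont=32.9862 → 33.3679 [stop]  node(5,1) S=61.2178 payoff=25.7222 vs cont=25.3405 → 25.7222 [stop]  node(5,2) S=69.9546 payoff=16.9854 vs cont=16.6037 → 16.9854 [stop]  node(5,3) S=79.9383 payoff=7.0017 vs cont=7.7778 → 7.7778 [wait]  node(5,4) S=91.3468 payoff=0.0000 vs cont=1.9781 → 1.9781 [wait]  node(5,5) S=104.3835 payoff=0.0000 vs cont=0.1661 → 0.1661 [wait]  ⇒ S*(5)=69.9546
t_4: node(4,0) S=57.2675 payoff=29.6725 vs cont=29.2908 → 29.6725 [stop]  node(4,1) S=65.4405 payoff=21.4995 vs cont=21.1178 → 21.4995 [stop]  node(4,2) S=74.7800 payoff=12.1600 vs cont=12.1773 → 12.1773 [wait]  node(4,3) S=85.4524 payoff=1.4876 vs cont=4.7620 → 4.7620 [wait]  node(4,4) S=97.6478 payoff=0.0000 vs cont=1.0379 → 1.0379 [wait]  ⇒ S*(4)=65.4405
t_3: node(3,0) S=61.2178 payoff=25.7222 vs cont=25.3405 → 25.7222 [stop]  node(3,1) S=69.9546 payoff=16.9854 vs cont=16.6126 → 16.9854 [stop]  node(3,2) S=79.9383 payoff=7.0017 vs cont=8.3117 → 8.3117 [wait]  node(3,3) S=91.3468 payoff=0.0000 vs cont=2.8266 → 2.8266 [wait]  ⇒ S*(3)=69.9546
t_2: node(2,0) S=65.4405 payoff=21.4995 vs cont=21.1178 → 21.4995 [stop]  node(2,1) S=74.7800 payoff=12.1600 vs cont=12.4518 → 12.4518 [wait]  node(2,2) S=85.4524 payoff=1.4876 vs cont=5.4553 → 5.4553 [wait]  ⇒ S*(2)=65.4405
t_1: node(1,0) S=69.9546 payoff=16.9854 vs cont=16.7537 → 16.9854 [stop]  node(1,1) S=79.9383 payoff=7.0017 vs cont=8.8003 → 8.8003 [wait]  ⇒ S*(1)=69.9546
t_0: node(0,0) S=74.7800 payoff=12.1600 vs cont=12.7029 → 12.7029 [wait]  ⇒ S*(0)=-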